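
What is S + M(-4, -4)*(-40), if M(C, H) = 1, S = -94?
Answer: -134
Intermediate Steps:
S + M(-4, -4)*(-40) = -94 + 1*(-40) = -94 - 40 = -134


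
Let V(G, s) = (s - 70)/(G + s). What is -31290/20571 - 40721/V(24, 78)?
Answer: -14240460467/27428 ≈ -5.1919e+5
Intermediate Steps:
V(G, s) = (-70 + s)/(G + s)
-31290/20571 - 40721/V(24, 78) = -31290/20571 - 40721*(24 + 78)/(-70 + 78) = -31290*1/20571 - 40721/(8/102) = -10430/6857 - 40721/((1/102)*8) = -10430/6857 - 40721/4/51 = -10430/6857 - 40721*51/4 = -10430/6857 - 2076771/4 = -14240460467/27428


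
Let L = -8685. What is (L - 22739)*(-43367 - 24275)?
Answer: 2125582208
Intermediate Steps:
(L - 22739)*(-43367 - 24275) = (-8685 - 22739)*(-43367 - 24275) = -31424*(-67642) = 2125582208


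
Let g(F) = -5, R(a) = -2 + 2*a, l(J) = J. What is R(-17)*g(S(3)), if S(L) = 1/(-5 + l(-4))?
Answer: 180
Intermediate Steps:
S(L) = -⅑ (S(L) = 1/(-5 - 4) = 1/(-9) = -⅑)
R(-17)*g(S(3)) = (-2 + 2*(-17))*(-5) = (-2 - 34)*(-5) = -36*(-5) = 180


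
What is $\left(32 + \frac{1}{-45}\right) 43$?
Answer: $\frac{61877}{45} \approx 1375.0$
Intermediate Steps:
$\left(32 + \frac{1}{-45}\right) 43 = \left(32 - \frac{1}{45}\right) 43 = \frac{1439}{45} \cdot 43 = \frac{61877}{45}$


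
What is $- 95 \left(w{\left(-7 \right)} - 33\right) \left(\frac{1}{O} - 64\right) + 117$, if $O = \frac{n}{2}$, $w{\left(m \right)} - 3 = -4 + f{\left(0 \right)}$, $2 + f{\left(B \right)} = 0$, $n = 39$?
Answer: $- \frac{2841639}{13} \approx -2.1859 \cdot 10^{5}$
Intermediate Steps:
$f{\left(B \right)} = -2$ ($f{\left(B \right)} = -2 + 0 = -2$)
$w{\left(m \right)} = -3$ ($w{\left(m \right)} = 3 - 6 = -3$)
$O = \frac{39}{2} \approx 19.5$
$- 95 \left(w{\left(-7 \right)} - 33\right) \left(\frac{1}{O} - 64\right) + 117 = - 95 \left(-3 - 33\right) \left(\frac{1}{\frac{39}{2}} - 64\right) + 117 = - 95 \left(- 36 \left(\frac{2}{39} - 64\right)\right) + 117 = - 95 \left(\left(-36\right) \left(- \frac{2494}{39}\right)\right) + 117 = \left(-95\right) \frac{29928}{13} + 117 = - \frac{2843160}{13} + 117 = - \frac{2841639}{13}$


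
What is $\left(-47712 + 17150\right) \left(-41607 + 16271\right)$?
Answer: $774318832$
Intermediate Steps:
$\left(-47712 + 17150\right) \left(-41607 + 16271\right) = \left(-30562\right) \left(-25336\right) = 774318832$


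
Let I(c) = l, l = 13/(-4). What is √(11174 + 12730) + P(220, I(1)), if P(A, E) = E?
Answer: -13/4 + 12*√166 ≈ 151.36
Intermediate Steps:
l = -13/4 (l = 13*(-¼) = -13/4 ≈ -3.2500)
I(c) = -13/4
√(11174 + 12730) + P(220, I(1)) = √(11174 + 12730) - 13/4 = √23904 - 13/4 = 12*√166 - 13/4 = -13/4 + 12*√166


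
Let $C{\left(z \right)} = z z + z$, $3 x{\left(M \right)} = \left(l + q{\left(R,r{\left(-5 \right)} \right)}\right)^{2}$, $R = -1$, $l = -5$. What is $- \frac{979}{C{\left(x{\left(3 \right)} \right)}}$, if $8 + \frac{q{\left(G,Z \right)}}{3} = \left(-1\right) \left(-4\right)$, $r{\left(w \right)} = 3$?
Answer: $- \frac{8811}{84388} \approx -0.10441$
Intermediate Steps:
$q{\left(G,Z \right)} = -12$ ($q{\left(G,Z \right)} = -24 + 3 \left(\left(-1\right) \left(-4\right)\right) = -24 + 3 \cdot 4 = -24 + 12 = -12$)
$x{\left(M \right)} = \frac{289}{3}$ ($x{\left(M \right)} = \frac{\left(-5 - 12\right)^{2}}{3} = \frac{\left(-17\right)^{2}}{3} = \frac{1}{3} \cdot 289 = \frac{289}{3}$)
$C{\left(z \right)} = z + z^{2}$ ($C{\left(z \right)} = z^{2} + z = z + z^{2}$)
$- \frac{979}{C{\left(x{\left(3 \right)} \right)}} = - \frac{979}{\frac{289}{3} \left(1 + \frac{289}{3}\right)} = - \frac{979}{\frac{289}{3} \cdot \frac{292}{3}} = - \frac{979}{\frac{84388}{9}} = \left(-979\right) \frac{9}{84388} = - \frac{8811}{84388}$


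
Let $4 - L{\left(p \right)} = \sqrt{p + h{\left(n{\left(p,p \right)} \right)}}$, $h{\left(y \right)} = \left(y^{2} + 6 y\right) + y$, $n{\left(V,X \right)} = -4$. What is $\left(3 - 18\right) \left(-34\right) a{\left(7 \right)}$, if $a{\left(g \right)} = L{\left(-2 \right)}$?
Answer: $2040 - 510 i \sqrt{14} \approx 2040.0 - 1908.2 i$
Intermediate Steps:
$h{\left(y \right)} = y^{2} + 7 y$
$L{\left(p \right)} = 4 - \sqrt{-12 + p}$ ($L{\left(p \right)} = 4 - \sqrt{p - 4 \left(7 - 4\right)} = 4 - \sqrt{p - 12} = 4 - \sqrt{-12 + p}$)
$a{\left(g \right)} = 4 - i \sqrt{14}$ ($a{\left(g \right)} = 4 - \sqrt{-12 - 2} = 4 - \sqrt{-14} = 4 - i \sqrt{14}$)
$\left(3 - 18\right) \left(-34\right) a{\left(7 \right)} = \left(3 - 18\right) \left(-34\right) \left(4 - i \sqrt{14}\right) = \left(-15\right) \left(-34\right) \left(4 - i \sqrt{14}\right) = 510 \left(4 - i \sqrt{14}\right) = 2040 - 510 i \sqrt{14}$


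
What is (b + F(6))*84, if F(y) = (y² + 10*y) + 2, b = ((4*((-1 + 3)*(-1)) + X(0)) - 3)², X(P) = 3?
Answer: 13608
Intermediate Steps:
b = 64 (b = ((4*((-1 + 3)*(-1)) + 3) - 3)² = ((4*(2*(-1)) + 3) - 3)² = ((4*(-2) + 3) - 3)² = ((-8 + 3) - 3)² = (-5 - 3)² = (-8)² = 64)
F(y) = 2 + y² + 10*y
(b + F(6))*84 = (64 + (2 + 6² + 10*6))*84 = (64 + (2 + 36 + 60))*84 = (64 + 98)*84 = 162*84 = 13608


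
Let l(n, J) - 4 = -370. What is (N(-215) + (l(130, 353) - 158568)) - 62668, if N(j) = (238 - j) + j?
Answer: -221364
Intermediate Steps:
l(n, J) = -366 (l(n, J) = 4 - 370 = -366)
N(j) = 238
(N(-215) + (l(130, 353) - 158568)) - 62668 = (238 + (-366 - 158568)) - 62668 = (238 - 158934) - 62668 = -158696 - 62668 = -221364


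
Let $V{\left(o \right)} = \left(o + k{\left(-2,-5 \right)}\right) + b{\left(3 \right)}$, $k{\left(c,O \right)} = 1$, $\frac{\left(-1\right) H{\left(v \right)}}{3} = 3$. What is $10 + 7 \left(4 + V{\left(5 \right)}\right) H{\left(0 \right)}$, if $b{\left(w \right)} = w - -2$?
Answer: $-935$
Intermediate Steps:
$b{\left(w \right)} = 2 + w$ ($b{\left(w \right)} = w + 2 = 2 + w$)
$H{\left(v \right)} = -9$ ($H{\left(v \right)} = \left(-3\right) 3 = -9$)
$V{\left(o \right)} = 6 + o$ ($V{\left(o \right)} = \left(o + 1\right) + \left(2 + 3\right) = \left(1 + o\right) + 5 = 6 + o$)
$10 + 7 \left(4 + V{\left(5 \right)}\right) H{\left(0 \right)} = 10 + 7 \left(4 + \left(6 + 5\right)\right) \left(-9\right) = 10 + 7 \left(4 + 11\right) \left(-9\right) = 10 + 7 \cdot 15 \left(-9\right) = 10 + 7 \left(-135\right) = 10 - 945 = -935$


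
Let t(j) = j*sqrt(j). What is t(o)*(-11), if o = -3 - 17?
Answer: 440*I*sqrt(5) ≈ 983.87*I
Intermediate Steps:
o = -20
t(j) = j**(3/2)
t(o)*(-11) = (-20)**(3/2)*(-11) = -40*I*sqrt(5)*(-11) = 440*I*sqrt(5)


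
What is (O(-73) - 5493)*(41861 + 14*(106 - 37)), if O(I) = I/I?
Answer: -235205884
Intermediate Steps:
O(I) = 1
(O(-73) - 5493)*(41861 + 14*(106 - 37)) = (1 - 5493)*(41861 + 14*(106 - 37)) = -5492*(41861 + 14*69) = -5492*(41861 + 966) = -5492*42827 = -235205884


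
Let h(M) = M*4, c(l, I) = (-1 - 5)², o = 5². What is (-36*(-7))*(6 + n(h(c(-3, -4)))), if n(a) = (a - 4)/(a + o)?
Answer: 290808/169 ≈ 1720.8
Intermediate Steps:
o = 25
c(l, I) = 36 (c(l, I) = (-6)² = 36)
h(M) = 4*M
n(a) = (-4 + a)/(25 + a) (n(a) = (a - 4)/(a + 25) = (-4 + a)/(25 + a))
(-36*(-7))*(6 + n(h(c(-3, -4)))) = (-36*(-7))*(6 + (-4 + 4*36)/(25 + 4*36)) = 252*(6 + (-4 + 144)/(25 + 144)) = 252*(6 + 140/169) = 252*(1154/169) = 290808/169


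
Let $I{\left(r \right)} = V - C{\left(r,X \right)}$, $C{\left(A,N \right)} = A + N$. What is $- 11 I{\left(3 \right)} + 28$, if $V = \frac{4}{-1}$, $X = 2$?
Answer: $127$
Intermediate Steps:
$V = -4$ ($V = 4 \left(-1\right) = -4$)
$I{\left(r \right)} = -6 - r$ ($I{\left(r \right)} = -4 - \left(r + 2\right) = -4 - \left(2 + r\right) = -6 - r$)
$- 11 I{\left(3 \right)} + 28 = - 11 \left(-6 - 3\right) + 28 = \left(-11\right) \left(-9\right) + 28 = 99 + 28 = 127$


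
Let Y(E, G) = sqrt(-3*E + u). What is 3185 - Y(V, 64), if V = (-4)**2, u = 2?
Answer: 3185 - I*sqrt(46) ≈ 3185.0 - 6.7823*I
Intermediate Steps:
V = 16
Y(E, G) = sqrt(2 - 3*E) (Y(E, G) = sqrt(-3*E + 2) = sqrt(2 - 3*E))
3185 - Y(V, 64) = 3185 - sqrt(2 - 3*16) = 3185 - sqrt(2 - 48) = 3185 - sqrt(-46) = 3185 - I*sqrt(46)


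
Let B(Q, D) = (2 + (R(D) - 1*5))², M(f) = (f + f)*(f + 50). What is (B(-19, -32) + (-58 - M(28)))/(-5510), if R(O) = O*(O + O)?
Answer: -4177599/5510 ≈ -758.18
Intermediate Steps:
M(f) = 2*f*(50 + f) (M(f) = (2*f)*(50 + f) = 2*f*(50 + f))
R(O) = 2*O² (R(O) = O*(2*O) = 2*O²)
B(Q, D) = (-3 + 2*D²)² (B(Q, D) = (2 + (2*D² - 1*5))² = (2 + (2*D² - 5))² = (2 + (-5 + 2*D²))² = (-3 + 2*D²)²)
(B(-19, -32) + (-58 - M(28)))/(-5510) = ((-3 + 2*(-32)²)² + (-58 - 2*28*(50 + 28)))/(-5510) = ((-3 + 2*1024)² + (-58 - 2*28*78))*(-1/5510) = ((-3 + 2048)² + (-58 - 1*4368))*(-1/5510) = (2045² + (-58 - 4368))*(-1/5510) = (4182025 - 4426)*(-1/5510) = 4177599*(-1/5510) = -4177599/5510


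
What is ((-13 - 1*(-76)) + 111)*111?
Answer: 19314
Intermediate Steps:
((-13 - 1*(-76)) + 111)*111 = ((-13 + 76) + 111)*111 = (63 + 111)*111 = 174*111 = 19314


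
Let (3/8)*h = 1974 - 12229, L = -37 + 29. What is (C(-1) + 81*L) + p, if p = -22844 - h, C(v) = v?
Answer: 11561/3 ≈ 3853.7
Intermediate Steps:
L = -8
h = -82040/3 (h = 8*(1974 - 12229)/3 = (8/3)*(-10255) = -82040/3 ≈ -27347.)
p = 13508/3 (p = -22844 - 1*(-82040/3) = -22844 + 82040/3 = 13508/3 ≈ 4502.7)
(C(-1) + 81*L) + p = (-1 + 81*(-8)) + 13508/3 = (-1 - 648) + 13508/3 = -649 + 13508/3 = 11561/3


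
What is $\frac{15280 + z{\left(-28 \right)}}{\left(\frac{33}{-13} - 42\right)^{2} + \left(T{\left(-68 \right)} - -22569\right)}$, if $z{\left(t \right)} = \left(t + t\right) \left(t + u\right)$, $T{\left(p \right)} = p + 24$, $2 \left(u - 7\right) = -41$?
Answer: $\frac{1487538}{2070983} \approx 0.71828$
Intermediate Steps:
$u = - \frac{27}{2}$ ($u = 7 + \frac{1}{2} \left(-41\right) = 7 - \frac{41}{2} = - \frac{27}{2} \approx -13.5$)
$T{\left(p \right)} = 24 + p$
$z{\left(t \right)} = 2 t \left(- \frac{27}{2} + t\right)$ ($z{\left(t \right)} = \left(t + t\right) \left(t - \frac{27}{2}\right) = 2 t \left(- \frac{27}{2} + t\right)$)
$\frac{15280 + z{\left(-28 \right)}}{\left(\frac{33}{-13} - 42\right)^{2} + \left(T{\left(-68 \right)} - -22569\right)} = \frac{15280 - 28 \left(-27 + 2 \left(-28\right)\right)}{\left(\frac{33}{-13} - 42\right)^{2} + \left(\left(24 - 68\right) - -22569\right)} = \frac{15280 - 28 \left(-27 - 56\right)}{\left(33 \left(- \frac{1}{13}\right) - 42\right)^{2} + \left(-44 + 22569\right)} = \frac{15280 - -2324}{\left(- \frac{33}{13} - 42\right)^{2} + 22525} = \frac{15280 + 2324}{\left(- \frac{579}{13}\right)^{2} + 22525} = \frac{17604}{\frac{335241}{169} + 22525} = \frac{17604}{\frac{4141966}{169}} = 17604 \cdot \frac{169}{4141966} = \frac{1487538}{2070983}$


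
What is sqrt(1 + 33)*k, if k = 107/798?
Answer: 107*sqrt(34)/798 ≈ 0.78184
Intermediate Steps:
k = 107/798 (k = 107*(1/798) = 107/798 ≈ 0.13409)
sqrt(1 + 33)*k = sqrt(1 + 33)*(107/798) = sqrt(34)*(107/798) = 107*sqrt(34)/798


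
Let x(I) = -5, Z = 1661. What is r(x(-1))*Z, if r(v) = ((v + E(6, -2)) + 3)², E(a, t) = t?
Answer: 26576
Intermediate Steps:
r(v) = (1 + v)² (r(v) = ((v - 2) + 3)² = ((-2 + v) + 3)² = (1 + v)²)
r(x(-1))*Z = (1 - 5)²*1661 = (-4)²*1661 = 16*1661 = 26576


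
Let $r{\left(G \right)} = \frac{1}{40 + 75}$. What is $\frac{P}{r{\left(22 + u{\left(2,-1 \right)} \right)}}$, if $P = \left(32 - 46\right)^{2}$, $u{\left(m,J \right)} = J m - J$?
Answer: $22540$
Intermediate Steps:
$u{\left(m,J \right)} = - J + J m$
$P = 196$ ($P = \left(-14\right)^{2} = 196$)
$r{\left(G \right)} = \frac{1}{115}$
$\frac{P}{r{\left(22 + u{\left(2,-1 \right)} \right)}} = 196 \frac{1}{\frac{1}{115}} = 196 \cdot 115 = 22540$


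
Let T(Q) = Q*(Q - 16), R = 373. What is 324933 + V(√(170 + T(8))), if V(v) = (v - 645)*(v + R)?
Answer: 84454 - 272*√106 ≈ 81654.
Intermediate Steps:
T(Q) = Q*(-16 + Q)
V(v) = (-645 + v)*(373 + v) (V(v) = (v - 645)*(v + 373) = (-645 + v)*(373 + v))
324933 + V(√(170 + T(8))) = 324933 + (-240585 + (√(170 + 8*(-16 + 8)))² - 272*√(170 + 8*(-16 + 8))) = 324933 + (-240585 + (√(170 + 8*(-8)))² - 272*√(170 + 8*(-8))) = 324933 + (-240585 + (√(170 - 64))² - 272*√(170 - 64)) = 324933 + (-240585 + (√106)² - 272*√106) = 324933 + (-240585 + 106 - 272*√106) = 324933 + (-240479 - 272*√106) = 84454 - 272*√106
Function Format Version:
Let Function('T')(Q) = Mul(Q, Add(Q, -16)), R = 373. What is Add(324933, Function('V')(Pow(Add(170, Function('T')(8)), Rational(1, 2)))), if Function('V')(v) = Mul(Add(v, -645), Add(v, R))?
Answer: Add(84454, Mul(-272, Pow(106, Rational(1, 2)))) ≈ 81654.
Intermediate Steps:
Function('T')(Q) = Mul(Q, Add(-16, Q))
Function('V')(v) = Mul(Add(-645, v), Add(373, v)) (Function('V')(v) = Mul(Add(v, -645), Add(v, 373)) = Mul(Add(-645, v), Add(373, v)))
Add(324933, Function('V')(Pow(Add(170, Function('T')(8)), Rational(1, 2)))) = Add(324933, Add(-240585, Pow(Pow(Add(170, Mul(8, Add(-16, 8))), Rational(1, 2)), 2), Mul(-272, Pow(Add(170, Mul(8, Add(-16, 8))), Rational(1, 2))))) = Add(324933, Add(-240585, Pow(Pow(Add(170, Mul(8, -8)), Rational(1, 2)), 2), Mul(-272, Pow(Add(170, Mul(8, -8)), Rational(1, 2))))) = Add(324933, Add(-240585, Pow(Pow(Add(170, -64), Rational(1, 2)), 2), Mul(-272, Pow(Add(170, -64), Rational(1, 2))))) = Add(324933, Add(-240585, Pow(Pow(106, Rational(1, 2)), 2), Mul(-272, Pow(106, Rational(1, 2))))) = Add(324933, Add(-240585, 106, Mul(-272, Pow(106, Rational(1, 2))))) = Add(324933, Add(-240479, Mul(-272, Pow(106, Rational(1, 2))))) = Add(84454, Mul(-272, Pow(106, Rational(1, 2))))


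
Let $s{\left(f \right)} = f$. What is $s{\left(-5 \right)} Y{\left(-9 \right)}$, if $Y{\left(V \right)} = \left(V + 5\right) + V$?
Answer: $65$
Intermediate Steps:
$Y{\left(V \right)} = 5 + 2 V$ ($Y{\left(V \right)} = \left(5 + V\right) + V = 5 + 2 V$)
$s{\left(-5 \right)} Y{\left(-9 \right)} = - 5 \left(5 + 2 \left(-9\right)\right) = - 5 \left(5 - 18\right) = \left(-5\right) \left(-13\right) = 65$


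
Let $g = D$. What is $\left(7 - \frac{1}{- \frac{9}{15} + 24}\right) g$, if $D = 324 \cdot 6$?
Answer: $\frac{175824}{13} \approx 13525.0$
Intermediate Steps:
$D = 1944$
$g = 1944$
$\left(7 - \frac{1}{- \frac{9}{15} + 24}\right) g = \left(7 - \frac{1}{- \frac{9}{15} + 24}\right) 1944 = \left(7 - \frac{1}{\left(-9\right) \frac{1}{15} + 24}\right) 1944 = \left(7 - \frac{1}{- \frac{3}{5} + 24}\right) 1944 = \left(7 - \frac{1}{\frac{117}{5}}\right) 1944 = \left(7 - \frac{5}{117}\right) 1944 = \frac{814}{117} \cdot 1944 = \frac{175824}{13}$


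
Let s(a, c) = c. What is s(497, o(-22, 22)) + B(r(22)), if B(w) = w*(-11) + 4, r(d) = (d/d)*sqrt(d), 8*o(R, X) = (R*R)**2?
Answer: 29286 - 11*sqrt(22) ≈ 29234.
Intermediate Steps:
o(R, X) = R**4/8 (o(R, X) = (R*R)**2/8 = (R**2)**2/8 = R**4/8)
r(d) = sqrt(d) (r(d) = 1*sqrt(d) = sqrt(d))
B(w) = 4 - 11*w (B(w) = -11*w + 4 = 4 - 11*w)
s(497, o(-22, 22)) + B(r(22)) = (1/8)*(-22)**4 + (4 - 11*sqrt(22)) = (1/8)*234256 + (4 - 11*sqrt(22)) = 29282 + (4 - 11*sqrt(22)) = 29286 - 11*sqrt(22)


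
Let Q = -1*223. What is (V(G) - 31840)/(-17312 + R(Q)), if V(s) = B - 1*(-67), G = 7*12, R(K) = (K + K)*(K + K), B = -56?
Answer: -31829/181604 ≈ -0.17527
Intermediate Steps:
Q = -223
R(K) = 4*K**2 (R(K) = (2*K)*(2*K) = 4*K**2)
G = 84
V(s) = 11 (V(s) = -56 - 1*(-67) = -56 + 67 = 11)
(V(G) - 31840)/(-17312 + R(Q)) = (11 - 31840)/(-17312 + 4*(-223)**2) = -31829/(-17312 + 4*49729) = -31829/(-17312 + 198916) = -31829/181604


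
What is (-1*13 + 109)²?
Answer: 9216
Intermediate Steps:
(-1*13 + 109)² = (-13 + 109)² = 96² = 9216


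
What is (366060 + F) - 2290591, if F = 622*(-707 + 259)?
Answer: -2203187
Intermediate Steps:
F = -278656 (F = 622*(-448) = -278656)
(366060 + F) - 2290591 = (366060 - 278656) - 2290591 = 87404 - 2290591 = -2203187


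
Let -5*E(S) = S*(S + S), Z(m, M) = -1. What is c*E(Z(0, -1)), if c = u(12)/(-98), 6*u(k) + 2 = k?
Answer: 1/147 ≈ 0.0068027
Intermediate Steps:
u(k) = -⅓ + k/6
c = -5/294 (c = (-⅓ + (⅙)*12)/(-98) = (-⅓ + 2)*(-1/98) = (5/3)*(-1/98) = -5/294 ≈ -0.017007)
E(S) = -2*S²/5 (E(S) = -S*(S + S)/5 = -S*2*S/5 = -2*S²/5)
c*E(Z(0, -1)) = -(-1)*(-1)²/147 = -(-1)/147 = -5/294*(-⅖) = 1/147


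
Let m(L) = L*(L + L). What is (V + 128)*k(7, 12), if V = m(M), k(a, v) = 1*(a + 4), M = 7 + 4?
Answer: 4070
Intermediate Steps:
M = 11
k(a, v) = 4 + a (k(a, v) = 1*(4 + a) = 4 + a)
m(L) = 2*L**2 (m(L) = L*(2*L) = 2*L**2)
V = 242 (V = 2*11**2 = 2*121 = 242)
(V + 128)*k(7, 12) = (242 + 128)*(4 + 7) = 370*11 = 4070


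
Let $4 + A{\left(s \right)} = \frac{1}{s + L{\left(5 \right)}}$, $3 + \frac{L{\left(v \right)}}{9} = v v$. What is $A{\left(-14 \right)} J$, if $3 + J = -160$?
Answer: $\frac{119805}{184} \approx 651.11$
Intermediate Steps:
$J = -163$ ($J = -3 - 160 = -163$)
$L{\left(v \right)} = -27 + 9 v^{2}$ ($L{\left(v \right)} = -27 + 9 v v = -27 + 9 v^{2}$)
$A{\left(s \right)} = -4 + \frac{1}{198 + s}$ ($A{\left(s \right)} = -4 + \frac{1}{s - \left(27 - 9 \cdot 5^{2}\right)} = -4 + \frac{1}{s + \left(-27 + 9 \cdot 25\right)} = -4 + \frac{1}{s + \left(-27 + 225\right)} = -4 + \frac{1}{s + 198} = -4 + \frac{1}{198 + s}$)
$A{\left(-14 \right)} J = \frac{-791 - -56}{198 - 14} \left(-163\right) = \frac{-791 + 56}{184} \left(-163\right) = \frac{1}{184} \left(-735\right) \left(-163\right) = \left(- \frac{735}{184}\right) \left(-163\right) = \frac{119805}{184}$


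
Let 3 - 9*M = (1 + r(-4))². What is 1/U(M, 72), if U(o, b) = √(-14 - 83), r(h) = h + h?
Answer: -I*√97/97 ≈ -0.10153*I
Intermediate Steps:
r(h) = 2*h
M = -46/9 (M = ⅓ - (1 + 2*(-4))²/9 = ⅓ - (1 - 8)²/9 = ⅓ - ⅑*(-7)² = ⅓ - ⅑*49 = ⅓ - 49/9 = -46/9 ≈ -5.1111)
U(o, b) = I*√97 (U(o, b) = √(-97) = I*√97)
1/U(M, 72) = 1/(I*√97) = -I*√97/97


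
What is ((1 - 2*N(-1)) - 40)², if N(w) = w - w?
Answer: 1521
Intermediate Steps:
N(w) = 0
((1 - 2*N(-1)) - 40)² = ((1 - 2*0) - 40)² = ((1 + 0) - 40)² = (1 - 40)² = (-39)² = 1521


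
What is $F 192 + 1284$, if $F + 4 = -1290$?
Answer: $-247164$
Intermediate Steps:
$F = -1294$ ($F = -4 - 1290 = -1294$)
$F 192 + 1284 = \left(-1294\right) 192 + 1284 = -248448 + 1284 = -247164$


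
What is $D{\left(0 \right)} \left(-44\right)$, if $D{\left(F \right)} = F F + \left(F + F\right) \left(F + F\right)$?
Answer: $0$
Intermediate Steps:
$D{\left(F \right)} = 5 F^{2}$ ($D{\left(F \right)} = F^{2} + 2 F 2 F = F^{2} + 4 F^{2} = 5 F^{2}$)
$D{\left(0 \right)} \left(-44\right) = 5 \cdot 0^{2} \left(-44\right) = 5 \cdot 0 \left(-44\right) = 0 \left(-44\right) = 0$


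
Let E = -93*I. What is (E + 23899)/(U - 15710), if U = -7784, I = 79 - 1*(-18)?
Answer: -7439/11747 ≈ -0.63327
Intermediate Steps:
I = 97 (I = 79 + 18 = 97)
E = -9021 (E = -93*97 = -9021)
(E + 23899)/(U - 15710) = (-9021 + 23899)/(-7784 - 15710) = 14878/(-23494) = 14878*(-1/23494) = -7439/11747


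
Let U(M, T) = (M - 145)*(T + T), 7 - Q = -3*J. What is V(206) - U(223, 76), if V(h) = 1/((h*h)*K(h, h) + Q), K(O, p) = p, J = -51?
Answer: -103641239519/8741670 ≈ -11856.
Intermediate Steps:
Q = -146 (Q = 7 - (-3)*(-51) = 7 - 1*153 = 7 - 153 = -146)
V(h) = 1/(-146 + h**3) (V(h) = 1/((h*h)*h - 146) = 1/(h**2*h - 146) = 1/(h**3 - 146) = 1/(-146 + h**3))
U(M, T) = 2*T*(-145 + M) (U(M, T) = (-145 + M)*(2*T) = 2*T*(-145 + M))
V(206) - U(223, 76) = 1/(-146 + 206**3) - 2*76*(-145 + 223) = 1/(-146 + 8741816) - 2*76*78 = 1/8741670 - 1*11856 = 1/8741670 - 11856 = -103641239519/8741670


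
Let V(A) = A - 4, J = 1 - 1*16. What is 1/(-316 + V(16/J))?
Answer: -15/4816 ≈ -0.0031146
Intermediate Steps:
J = -15 (J = 1 - 16 = -15)
V(A) = -4 + A
1/(-316 + V(16/J)) = 1/(-316 + (-4 + 16/(-15))) = 1/(-316 + (-4 + 16*(-1/15))) = 1/(-316 + (-4 - 16/15)) = 1/(-316 - 76/15) = 1/(-4816/15) = -15/4816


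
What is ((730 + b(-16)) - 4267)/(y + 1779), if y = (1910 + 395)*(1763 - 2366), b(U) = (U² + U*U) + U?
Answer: 3041/1388136 ≈ 0.0021907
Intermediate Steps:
b(U) = U + 2*U² (b(U) = (U² + U²) + U = 2*U² + U = U + 2*U²)
y = -1389915 (y = 2305*(-603) = -1389915)
((730 + b(-16)) - 4267)/(y + 1779) = ((730 - 16*(1 + 2*(-16))) - 4267)/(-1389915 + 1779) = ((730 - 16*(1 - 32)) - 4267)/(-1388136) = ((730 - 16*(-31)) - 4267)*(-1/1388136) = ((730 + 496) - 4267)*(-1/1388136) = (1226 - 4267)*(-1/1388136) = -3041*(-1/1388136) = 3041/1388136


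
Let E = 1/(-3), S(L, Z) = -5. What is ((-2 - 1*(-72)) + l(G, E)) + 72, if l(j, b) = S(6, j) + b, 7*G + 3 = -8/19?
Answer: 410/3 ≈ 136.67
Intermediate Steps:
G = -65/133 (G = -3/7 + (-8/19)/7 = -3/7 + (-8*1/19)/7 = -3/7 + (⅐)*(-8/19) = -3/7 - 8/133 = -65/133 ≈ -0.48872)
E = -⅓ ≈ -0.33333
l(j, b) = -5 + b
((-2 - 1*(-72)) + l(G, E)) + 72 = ((-2 - 1*(-72)) + (-5 - ⅓)) + 72 = ((-2 + 72) - 16/3) + 72 = (70 - 16/3) + 72 = 194/3 + 72 = 410/3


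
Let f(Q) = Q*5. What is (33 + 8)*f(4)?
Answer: 820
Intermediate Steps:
f(Q) = 5*Q
(33 + 8)*f(4) = (33 + 8)*(5*4) = 41*20 = 820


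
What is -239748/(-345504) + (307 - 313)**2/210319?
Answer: 4202999813/6055504648 ≈ 0.69408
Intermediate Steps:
-239748/(-345504) + (307 - 313)**2/210319 = -239748*(-1/345504) + (-6)**2*(1/210319) = 19979/28792 + 36*(1/210319) = 19979/28792 + 36/210319 = 4202999813/6055504648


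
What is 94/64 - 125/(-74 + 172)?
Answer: 303/1568 ≈ 0.19324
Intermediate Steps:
94/64 - 125/(-74 + 172) = 94*(1/64) - 125/98 = 47/32 - 125*1/98 = 47/32 - 125/98 = 303/1568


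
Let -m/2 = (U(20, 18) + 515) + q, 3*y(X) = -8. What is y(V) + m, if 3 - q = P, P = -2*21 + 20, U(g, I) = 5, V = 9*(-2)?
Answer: -3278/3 ≈ -1092.7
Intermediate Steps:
V = -18
P = -22 (P = -42 + 20 = -22)
y(X) = -8/3 (y(X) = (⅓)*(-8) = -8/3)
q = 25 (q = 3 - 1*(-22) = 3 + 22 = 25)
m = -1090 (m = -2*((5 + 515) + 25) = -2*(520 + 25) = -2*545 = -1090)
y(V) + m = -8/3 - 1090 = -3278/3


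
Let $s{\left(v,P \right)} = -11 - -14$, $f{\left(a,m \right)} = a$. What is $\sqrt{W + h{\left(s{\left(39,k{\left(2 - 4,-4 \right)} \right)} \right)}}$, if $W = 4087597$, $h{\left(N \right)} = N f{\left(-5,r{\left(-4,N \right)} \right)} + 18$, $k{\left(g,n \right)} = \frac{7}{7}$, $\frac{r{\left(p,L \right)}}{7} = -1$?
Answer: $20 \sqrt{10219} \approx 2021.8$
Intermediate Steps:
$r{\left(p,L \right)} = -7$ ($r{\left(p,L \right)} = 7 \left(-1\right) = -7$)
$k{\left(g,n \right)} = 1$ ($k{\left(g,n \right)} = 7 \cdot \frac{1}{7} = 1$)
$s{\left(v,P \right)} = 3$ ($s{\left(v,P \right)} = -11 + 14 = 3$)
$h{\left(N \right)} = 18 - 5 N$ ($h{\left(N \right)} = N \left(-5\right) + 18 = - 5 N + 18 = 18 - 5 N$)
$\sqrt{W + h{\left(s{\left(39,k{\left(2 - 4,-4 \right)} \right)} \right)}} = \sqrt{4087597 + \left(18 - 15\right)} = \sqrt{4087597 + 3} = \sqrt{4087600} = 20 \sqrt{10219}$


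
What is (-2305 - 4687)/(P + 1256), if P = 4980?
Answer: -1748/1559 ≈ -1.1212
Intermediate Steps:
(-2305 - 4687)/(P + 1256) = (-2305 - 4687)/(4980 + 1256) = -6992/6236 = -6992*1/6236 = -1748/1559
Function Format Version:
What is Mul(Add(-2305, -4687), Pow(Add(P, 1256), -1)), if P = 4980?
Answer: Rational(-1748, 1559) ≈ -1.1212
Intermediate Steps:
Mul(Add(-2305, -4687), Pow(Add(P, 1256), -1)) = Mul(Add(-2305, -4687), Pow(Add(4980, 1256), -1)) = Mul(-6992, Pow(6236, -1)) = Mul(-6992, Rational(1, 6236)) = Rational(-1748, 1559)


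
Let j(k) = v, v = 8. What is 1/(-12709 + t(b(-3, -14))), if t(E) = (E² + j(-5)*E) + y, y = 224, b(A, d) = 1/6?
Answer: -36/449411 ≈ -8.0105e-5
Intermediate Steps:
b(A, d) = ⅙
j(k) = 8
t(E) = 224 + E² + 8*E (t(E) = (E² + 8*E) + 224 = 224 + E² + 8*E)
1/(-12709 + t(b(-3, -14))) = 1/(-12709 + (224 + (⅙)² + 8*(⅙))) = 1/(-12709 + (224 + 1/36 + 4/3)) = 1/(-12709 + 8113/36) = 1/(-449411/36) = -36/449411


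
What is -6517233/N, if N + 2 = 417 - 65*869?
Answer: 724137/6230 ≈ 116.23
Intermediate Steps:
N = -56070 (N = -2 + (417 - 65*869) = -2 + (417 - 56485) = -2 - 56068 = -56070)
-6517233/N = -6517233/(-56070) = -6517233*(-1/56070) = 724137/6230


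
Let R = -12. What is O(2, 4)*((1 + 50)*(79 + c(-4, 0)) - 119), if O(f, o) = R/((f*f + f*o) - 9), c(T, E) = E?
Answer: -15640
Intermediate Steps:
O(f, o) = -12/(-9 + f² + f*o) (O(f, o) = -12/((f*f + f*o) - 9) = -12/((f² + f*o) - 9) = -12/(-9 + f² + f*o))
O(2, 4)*((1 + 50)*(79 + c(-4, 0)) - 119) = (-12/(-9 + 2² + 2*4))*((1 + 50)*(79 + 0) - 119) = (-12/(-9 + 4 + 8))*(51*79 - 119) = (-12/3)*(4029 - 119) = -12*⅓*3910 = -4*3910 = -15640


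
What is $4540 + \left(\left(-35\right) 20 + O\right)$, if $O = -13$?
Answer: $3827$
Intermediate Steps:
$4540 + \left(\left(-35\right) 20 + O\right) = 4540 - 713 = 3827$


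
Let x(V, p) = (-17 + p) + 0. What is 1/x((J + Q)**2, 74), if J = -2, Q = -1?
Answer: 1/57 ≈ 0.017544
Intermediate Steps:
x(V, p) = -17 + p
1/x((J + Q)**2, 74) = 1/(-17 + 74) = 1/57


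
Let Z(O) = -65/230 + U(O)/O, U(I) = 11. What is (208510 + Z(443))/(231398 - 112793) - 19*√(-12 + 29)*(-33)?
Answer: 4249011527/2416932690 + 627*√17 ≈ 2586.9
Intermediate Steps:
Z(O) = -13/46 + 11/O (Z(O) = -65/230 + 11/O = -65*1/230 + 11/O = -13/46 + 11/O)
(208510 + Z(443))/(231398 - 112793) - 19*√(-12 + 29)*(-33) = (208510 + (-13/46 + 11/443))/(231398 - 112793) - 19*√(-12 + 29)*(-33) = (208510 + (-13/46 + 11*(1/443)))/118605 - 19*√17*(-33) = (208510 + (-13/46 + 11/443))*(1/118605) + 627*√17 = (208510 - 5253/20378)*(1/118605) + 627*√17 = (4249011527/20378)*(1/118605) + 627*√17 = 4249011527/2416932690 + 627*√17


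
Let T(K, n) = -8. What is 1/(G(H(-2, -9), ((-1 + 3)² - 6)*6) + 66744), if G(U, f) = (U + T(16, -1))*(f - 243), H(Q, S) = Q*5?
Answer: 1/71334 ≈ 1.4019e-5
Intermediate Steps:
H(Q, S) = 5*Q
G(U, f) = (-243 + f)*(-8 + U) (G(U, f) = (U - 8)*(f - 243) = (-8 + U)*(-243 + f) = (-243 + f)*(-8 + U))
1/(G(H(-2, -9), ((-1 + 3)² - 6)*6) + 66744) = 1/((1944 - 1215*(-2) - 8*((-1 + 3)² - 6)*6 + (5*(-2))*(((-1 + 3)² - 6)*6)) + 66744) = 1/((1944 - 243*(-10) - 8*(2² - 6)*6 - 10*(2² - 6)*6) + 66744) = 1/((1944 + 2430 - 8*(4 - 6)*6 - 10*(4 - 6)*6) + 66744) = 1/((1944 + 2430 - (-16)*6 - (-20)*6) + 66744) = 1/((1944 + 2430 - 8*(-12) - 10*(-12)) + 66744) = 1/((1944 + 2430 + 96 + 120) + 66744) = 1/(4590 + 66744) = 1/71334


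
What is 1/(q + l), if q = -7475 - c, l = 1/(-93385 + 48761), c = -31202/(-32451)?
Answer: -1448093424/10825890734899 ≈ -0.00013376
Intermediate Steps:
c = 31202/32451 (c = -31202*(-1/32451) = 31202/32451 ≈ 0.96151)
l = -1/44624 (l = 1/(-44624) = -1/44624 ≈ -2.2409e-5)
q = -242602427/32451 (q = -7475 - 1*31202/32451 = -7475 - 31202/32451 = -242602427/32451 ≈ -7476.0)
1/(q + l) = 1/(-242602427/32451 - 1/44624) = 1/(-10825890734899/1448093424) = -1448093424/10825890734899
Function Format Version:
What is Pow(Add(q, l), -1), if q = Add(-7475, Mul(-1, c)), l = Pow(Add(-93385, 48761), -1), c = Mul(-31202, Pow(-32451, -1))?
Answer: Rational(-1448093424, 10825890734899) ≈ -0.00013376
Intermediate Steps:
c = Rational(31202, 32451) (c = Mul(-31202, Rational(-1, 32451)) = Rational(31202, 32451) ≈ 0.96151)
l = Rational(-1, 44624) (l = Pow(-44624, -1) = Rational(-1, 44624) ≈ -2.2409e-5)
q = Rational(-242602427, 32451) (q = Add(-7475, Mul(-1, Rational(31202, 32451))) = Add(-7475, Rational(-31202, 32451)) = Rational(-242602427, 32451) ≈ -7476.0)
Pow(Add(q, l), -1) = Pow(Add(Rational(-242602427, 32451), Rational(-1, 44624)), -1) = Pow(Rational(-10825890734899, 1448093424), -1) = Rational(-1448093424, 10825890734899)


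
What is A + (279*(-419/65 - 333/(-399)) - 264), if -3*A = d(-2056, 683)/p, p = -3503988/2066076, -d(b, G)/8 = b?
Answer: 3542010608488/2524331355 ≈ 1403.1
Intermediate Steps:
d(b, G) = -8*b
p = -97333/57391 (p = -3503988*1/2066076 = -97333/57391 ≈ -1.6960)
A = 943967168/291999 (A = -(-8*(-2056))/(3*(-97333/57391)) = -16448*(-57391)/(3*97333) = -1/3*(-943967168/97333) = 943967168/291999 ≈ 3232.8)
A + (279*(-419/65 - 333/(-399)) - 264) = 943967168/291999 + (279*(-419/65 - 333/(-399)) - 264) = 943967168/291999 + (279*(-419*1/65 - 333*(-1/399)) - 264) = 943967168/291999 + (279*(-419/65 + 111/133) - 264) = 943967168/291999 + (279*(-48512/8645) - 264) = 943967168/291999 + (-13534848/8645 - 264) = 943967168/291999 - 15817128/8645 = 3542010608488/2524331355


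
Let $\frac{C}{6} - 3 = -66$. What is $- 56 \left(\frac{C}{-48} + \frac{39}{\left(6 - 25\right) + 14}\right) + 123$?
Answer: $\frac{594}{5} \approx 118.8$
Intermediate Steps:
$C = -378$ ($C = 18 + 6 \left(-66\right) = 18 - 396 = -378$)
$- 56 \left(\frac{C}{-48} + \frac{39}{\left(6 - 25\right) + 14}\right) + 123 = - 56 \left(- \frac{378}{-48} + \frac{39}{\left(6 - 25\right) + 14}\right) + 123 = - 56 \left(\left(-378\right) \left(- \frac{1}{48}\right) + \frac{39}{-19 + 14}\right) + 123 = - 56 \left(\frac{63}{8} + \frac{39}{-5}\right) + 123 = - 56 \left(\frac{63}{8} + 39 \left(- \frac{1}{5}\right)\right) + 123 = - 56 \left(\frac{63}{8} - \frac{39}{5}\right) + 123 = \left(-56\right) \frac{3}{40} + 123 = - \frac{21}{5} + 123 = \frac{594}{5}$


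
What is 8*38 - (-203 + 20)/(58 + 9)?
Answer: 20551/67 ≈ 306.73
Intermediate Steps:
8*38 - (-203 + 20)/(58 + 9) = 304 - (-183)/67 = 304 - 1*(-183/67) = 304 + 183/67 = 20551/67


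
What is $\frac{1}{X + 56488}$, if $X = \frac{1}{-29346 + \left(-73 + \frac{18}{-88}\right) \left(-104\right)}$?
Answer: $\frac{239060}{13504021269} \approx 1.7703 \cdot 10^{-5}$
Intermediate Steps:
$X = - \frac{11}{239060}$ ($X = \frac{1}{-29346 + \left(-73 + 18 \left(- \frac{1}{88}\right)\right) \left(-104\right)} = \frac{1}{-29346 + \left(-73 - \frac{9}{44}\right) \left(-104\right)} = \frac{1}{-29346 - - \frac{83746}{11}} = \frac{1}{-29346 + \frac{83746}{11}} = \frac{1}{- \frac{239060}{11}} = - \frac{11}{239060} \approx -4.6014 \cdot 10^{-5}$)
$\frac{1}{X + 56488} = \frac{1}{- \frac{11}{239060} + 56488} = \frac{1}{\frac{13504021269}{239060}} = \frac{239060}{13504021269}$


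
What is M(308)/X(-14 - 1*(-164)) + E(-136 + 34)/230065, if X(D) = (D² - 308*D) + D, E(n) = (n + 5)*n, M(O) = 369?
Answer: 9873981/361202050 ≈ 0.027336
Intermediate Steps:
E(n) = n*(5 + n) (E(n) = (5 + n)*n = n*(5 + n))
X(D) = D² - 307*D
M(308)/X(-14 - 1*(-164)) + E(-136 + 34)/230065 = 369/(((-14 - 1*(-164))*(-307 + (-14 - 1*(-164))))) + ((-136 + 34)*(5 + (-136 + 34)))/230065 = 369/(((-14 + 164)*(-307 + (-14 + 164)))) - 102*(5 - 102)*(1/230065) = 369/((150*(-307 + 150))) - 102*(-97)*(1/230065) = 369/((150*(-157))) + 9894*(1/230065) = 369/(-23550) + 9894/230065 = 369*(-1/23550) + 9894/230065 = -123/7850 + 9894/230065 = 9873981/361202050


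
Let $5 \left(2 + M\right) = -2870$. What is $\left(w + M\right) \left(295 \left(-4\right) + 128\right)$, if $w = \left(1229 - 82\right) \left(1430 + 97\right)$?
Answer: $-1841939436$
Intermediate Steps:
$M = -576$ ($M = -2 + \frac{1}{5} \left(-2870\right) = -2 - 574 = -576$)
$w = 1751469$ ($w = 1147 \cdot 1527 = 1751469$)
$\left(w + M\right) \left(295 \left(-4\right) + 128\right) = \left(1751469 - 576\right) \left(295 \left(-4\right) + 128\right) = 1750893 \left(-1180 + 128\right) = 1750893 \left(-1052\right) = -1841939436$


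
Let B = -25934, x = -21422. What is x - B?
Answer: 4512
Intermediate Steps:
x - B = -21422 - 1*(-25934) = -21422 + 25934 = 4512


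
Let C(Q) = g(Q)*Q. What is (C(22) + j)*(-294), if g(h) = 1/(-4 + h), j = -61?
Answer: 52724/3 ≈ 17575.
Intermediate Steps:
C(Q) = Q/(-4 + Q)
(C(22) + j)*(-294) = (22/(-4 + 22) - 61)*(-294) = (22/18 - 61)*(-294) = (22*(1/18) - 61)*(-294) = (11/9 - 61)*(-294) = -538/9*(-294) = 52724/3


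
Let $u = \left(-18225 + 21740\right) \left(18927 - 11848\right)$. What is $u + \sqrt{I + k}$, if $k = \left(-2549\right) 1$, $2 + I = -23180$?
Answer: $24882685 + 3 i \sqrt{2859} \approx 2.4883 \cdot 10^{7} + 160.41 i$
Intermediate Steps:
$I = -23182$ ($I = -2 - 23180 = -23182$)
$u = 24882685$ ($u = 3515 \cdot 7079 = 24882685$)
$k = -2549$
$u + \sqrt{I + k} = 24882685 + \sqrt{-23182 - 2549} = 24882685 + \sqrt{-25731} = 24882685 + 3 i \sqrt{2859}$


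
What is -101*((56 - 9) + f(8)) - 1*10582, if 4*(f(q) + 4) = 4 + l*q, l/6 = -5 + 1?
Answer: -10178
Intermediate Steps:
l = -24 (l = 6*(-5 + 1) = 6*(-4) = -24)
f(q) = -3 - 6*q (f(q) = -4 + (4 - 24*q)/4 = -4 + (1 - 6*q) = -3 - 6*q)
-101*((56 - 9) + f(8)) - 1*10582 = -101*((56 - 9) + (-3 - 6*8)) - 1*10582 = -101*(47 + (-3 - 48)) - 10582 = -101*(47 - 51) - 10582 = -101*(-4) - 10582 = 404 - 10582 = -10178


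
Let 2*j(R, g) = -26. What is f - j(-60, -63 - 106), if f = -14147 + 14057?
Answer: -77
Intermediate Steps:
j(R, g) = -13 (j(R, g) = (½)*(-26) = -13)
f = -90
f - j(-60, -63 - 106) = -90 - 1*(-13) = -90 + 13 = -77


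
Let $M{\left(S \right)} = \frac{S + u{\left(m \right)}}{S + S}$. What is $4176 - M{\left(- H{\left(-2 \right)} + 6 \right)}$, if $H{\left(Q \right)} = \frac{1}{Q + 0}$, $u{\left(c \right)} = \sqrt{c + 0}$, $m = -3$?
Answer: $\frac{8351}{2} - \frac{i \sqrt{3}}{13} \approx 4175.5 - 0.13323 i$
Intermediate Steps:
$u{\left(c \right)} = \sqrt{c}$
$H{\left(Q \right)} = \frac{1}{Q}$
$M{\left(S \right)} = \frac{S + i \sqrt{3}}{2 S}$ ($M{\left(S \right)} = \frac{S + \sqrt{-3}}{S + S} = \frac{S + i \sqrt{3}}{2 S}$)
$4176 - M{\left(- H{\left(-2 \right)} + 6 \right)} = 4176 - \frac{\left(- \frac{1}{-2} + 6\right) + i \sqrt{3}}{2 \left(- \frac{1}{-2} + 6\right)} = 4176 - \frac{\left(\left(-1\right) \left(- \frac{1}{2}\right) + 6\right) + i \sqrt{3}}{2 \left(\left(-1\right) \left(- \frac{1}{2}\right) + 6\right)} = 4176 - \frac{\left(\frac{1}{2} + 6\right) + i \sqrt{3}}{2 \left(\frac{1}{2} + 6\right)} = 4176 - \frac{\frac{13}{2} + i \sqrt{3}}{2 \cdot \frac{13}{2}} = 4176 - \frac{1}{2} \cdot \frac{2}{13} \left(\frac{13}{2} + i \sqrt{3}\right) = 4176 - \left(\frac{1}{2} + \frac{i \sqrt{3}}{13}\right) = \frac{8351}{2} - \frac{i \sqrt{3}}{13}$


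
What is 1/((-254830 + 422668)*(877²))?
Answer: 1/129089073102 ≈ 7.7466e-12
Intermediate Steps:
1/((-254830 + 422668)*(877²)) = 1/(167838*769129) = (1/167838)*(1/769129) = 1/129089073102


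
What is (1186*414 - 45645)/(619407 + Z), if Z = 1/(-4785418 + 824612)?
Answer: 1763980599354/2453350962041 ≈ 0.71901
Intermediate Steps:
Z = -1/3960806 (Z = 1/(-3960806) = -1/3960806 ≈ -2.5247e-7)
(1186*414 - 45645)/(619407 + Z) = (1186*414 - 45645)/(619407 - 1/3960806) = (491004 - 45645)/(2453350962041/3960806) = 445359*(3960806/2453350962041) = 1763980599354/2453350962041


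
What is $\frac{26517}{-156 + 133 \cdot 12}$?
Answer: $\frac{8839}{480} \approx 18.415$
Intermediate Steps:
$\frac{26517}{-156 + 133 \cdot 12} = \frac{26517}{-156 + 1596} = \frac{26517}{1440} = 26517 \cdot \frac{1}{1440} = \frac{8839}{480}$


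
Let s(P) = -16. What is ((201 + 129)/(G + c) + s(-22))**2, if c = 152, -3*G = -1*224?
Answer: 978121/4624 ≈ 211.53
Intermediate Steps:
G = 224/3 (G = -(-1)*224/3 = -1/3*(-224) = 224/3 ≈ 74.667)
((201 + 129)/(G + c) + s(-22))**2 = ((201 + 129)/(224/3 + 152) - 16)**2 = (330/(680/3) - 16)**2 = (330*(3/680) - 16)**2 = (99/68 - 16)**2 = (-989/68)**2 = 978121/4624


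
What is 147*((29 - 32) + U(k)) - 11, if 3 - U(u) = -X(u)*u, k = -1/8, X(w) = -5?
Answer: 647/8 ≈ 80.875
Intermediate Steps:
k = -⅛ (k = -1*⅛ = -⅛ ≈ -0.12500)
U(u) = 3 - 5*u (U(u) = 3 - (-1)*(-5*u) = 3 - 5*u)
147*((29 - 32) + U(k)) - 11 = 147*((29 - 32) + (3 - 5*(-⅛))) - 11 = 147*(-3 + (3 + 5/8)) - 11 = 147*(-3 + 29/8) - 11 = 147*(5/8) - 11 = 735/8 - 11 = 647/8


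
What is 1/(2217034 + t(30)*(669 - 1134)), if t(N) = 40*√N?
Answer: 1108517/2452430478578 + 4650*√30/1226215239289 ≈ 4.7278e-7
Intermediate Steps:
1/(2217034 + t(30)*(669 - 1134)) = 1/(2217034 + (40*√30)*(669 - 1134)) = 1/(2217034 + (40*√30)*(-465)) = 1/(2217034 - 18600*√30)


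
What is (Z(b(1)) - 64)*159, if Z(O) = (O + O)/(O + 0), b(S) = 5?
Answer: -9858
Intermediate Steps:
Z(O) = 2 (Z(O) = (2*O)/O = 2)
(Z(b(1)) - 64)*159 = (2 - 64)*159 = -62*159 = -9858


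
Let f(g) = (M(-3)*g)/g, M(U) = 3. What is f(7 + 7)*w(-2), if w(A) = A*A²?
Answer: -24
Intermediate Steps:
w(A) = A³
f(g) = 3 (f(g) = (3*g)/g = 3)
f(7 + 7)*w(-2) = 3*(-2)³ = 3*(-8) = -24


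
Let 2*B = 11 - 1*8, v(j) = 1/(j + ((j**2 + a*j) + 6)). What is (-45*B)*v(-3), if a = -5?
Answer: -5/2 ≈ -2.5000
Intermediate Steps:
v(j) = 1/(6 + j**2 - 4*j) (v(j) = 1/(j + ((j**2 - 5*j) + 6)) = 1/(j + (6 + j**2 - 5*j)) = 1/(6 + j**2 - 4*j))
B = 3/2 (B = (11 - 1*8)/2 = (11 - 8)/2 = (1/2)*3 = 3/2 ≈ 1.5000)
(-45*B)*v(-3) = (-45*3/2)/(6 + (-3)**2 - 4*(-3)) = -135/(2*(6 + 9 + 12)) = -135/2/27 = -135/2*1/27 = -5/2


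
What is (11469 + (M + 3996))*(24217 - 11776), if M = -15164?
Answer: 3744741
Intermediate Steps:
(11469 + (M + 3996))*(24217 - 11776) = (11469 + (-15164 + 3996))*(24217 - 11776) = (11469 - 11168)*12441 = 301*12441 = 3744741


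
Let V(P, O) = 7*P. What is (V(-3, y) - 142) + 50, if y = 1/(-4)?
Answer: -113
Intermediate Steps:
y = -1/4 (y = 1*(-1/4) = -1/4 ≈ -0.25000)
(V(-3, y) - 142) + 50 = (7*(-3) - 142) + 50 = (-21 - 142) + 50 = -163 + 50 = -113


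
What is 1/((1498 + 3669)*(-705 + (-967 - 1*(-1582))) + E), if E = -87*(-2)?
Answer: -1/464856 ≈ -2.1512e-6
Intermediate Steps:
E = 174
1/((1498 + 3669)*(-705 + (-967 - 1*(-1582))) + E) = 1/((1498 + 3669)*(-705 + (-967 - 1*(-1582))) + 174) = 1/(5167*(-705 + (-967 + 1582)) + 174) = 1/(5167*(-705 + 615) + 174) = 1/(5167*(-90) + 174) = 1/(-465030 + 174) = 1/(-464856) = -1/464856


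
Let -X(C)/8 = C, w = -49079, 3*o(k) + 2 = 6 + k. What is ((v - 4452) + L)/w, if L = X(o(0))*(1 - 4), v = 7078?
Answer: -2658/49079 ≈ -0.054158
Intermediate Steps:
o(k) = 4/3 + k/3 (o(k) = -2/3 + (6 + k)/3 = -2/3 + (2 + k/3) = 4/3 + k/3)
X(C) = -8*C
L = 32 (L = (-8*(4/3 + (1/3)*0))*(1 - 4) = -8*(4/3 + 0)*(-3) = -8*4/3*(-3) = -32/3*(-3) = 32)
((v - 4452) + L)/w = ((7078 - 4452) + 32)/(-49079) = (2626 + 32)*(-1/49079) = 2658*(-1/49079) = -2658/49079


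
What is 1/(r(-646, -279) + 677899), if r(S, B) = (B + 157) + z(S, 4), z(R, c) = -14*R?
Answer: 1/686821 ≈ 1.4560e-6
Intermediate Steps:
r(S, B) = 157 + B - 14*S (r(S, B) = (B + 157) - 14*S = (157 + B) - 14*S = 157 + B - 14*S)
1/(r(-646, -279) + 677899) = 1/((157 - 279 - 14*(-646)) + 677899) = 1/((157 - 279 + 9044) + 677899) = 1/(8922 + 677899) = 1/686821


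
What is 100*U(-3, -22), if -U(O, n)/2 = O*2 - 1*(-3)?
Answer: 600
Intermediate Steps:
U(O, n) = -6 - 4*O (U(O, n) = -2*(O*2 - 1*(-3)) = -2*(2*O + 3) = -2*(3 + 2*O) = -6 - 4*O)
100*U(-3, -22) = 100*(-6 - 4*(-3)) = 100*(-6 + 12) = 100*6 = 600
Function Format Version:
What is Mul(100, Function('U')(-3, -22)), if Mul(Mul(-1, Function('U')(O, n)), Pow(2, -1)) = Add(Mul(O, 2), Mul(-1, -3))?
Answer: 600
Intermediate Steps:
Function('U')(O, n) = Add(-6, Mul(-4, O)) (Function('U')(O, n) = Mul(-2, Add(Mul(O, 2), Mul(-1, -3))) = Mul(-2, Add(Mul(2, O), 3)) = Mul(-2, Add(3, Mul(2, O))) = Add(-6, Mul(-4, O)))
Mul(100, Function('U')(-3, -22)) = Mul(100, Add(-6, Mul(-4, -3))) = Mul(100, Add(-6, 12)) = Mul(100, 6) = 600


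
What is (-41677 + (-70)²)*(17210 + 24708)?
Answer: -1541618286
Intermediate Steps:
(-41677 + (-70)²)*(17210 + 24708) = (-41677 + 4900)*41918 = -36777*41918 = -1541618286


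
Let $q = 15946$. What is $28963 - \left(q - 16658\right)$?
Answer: $29675$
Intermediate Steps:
$28963 - \left(q - 16658\right) = 28963 - \left(15946 - 16658\right) = 28963 - -712 = 28963 + 712 = 29675$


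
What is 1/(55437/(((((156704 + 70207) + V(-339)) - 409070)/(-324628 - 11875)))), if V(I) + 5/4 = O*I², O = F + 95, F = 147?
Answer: -110514887/74618867244 ≈ -0.0014811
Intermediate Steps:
O = 242 (O = 147 + 95 = 242)
V(I) = -5/4 + 242*I²
1/(55437/(((((156704 + 70207) + V(-339)) - 409070)/(-324628 - 11875)))) = 1/(55437/(((((156704 + 70207) + (-5/4 + 242*(-339)²)) - 409070)/(-324628 - 11875)))) = 1/(55437/((((226911 + (-5/4 + 242*114921)) - 409070)/(-336503)))) = 1/(55437/((((226911 + (-5/4 + 27810882)) - 409070)*(-1/336503)))) = 1/(55437/((((226911 + 111243523/4) - 409070)*(-1/336503)))) = 1/(55437/(((112151167/4 - 409070)*(-1/336503)))) = 1/(55437/(((110514887/4)*(-1/336503)))) = 1/(55437/(-110514887/1346012)) = 1/(55437*(-1346012/110514887)) = 1/(-74618867244/110514887) = -110514887/74618867244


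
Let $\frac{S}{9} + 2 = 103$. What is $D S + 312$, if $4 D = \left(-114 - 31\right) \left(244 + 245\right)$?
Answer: $- \frac{64451397}{4} \approx -1.6113 \cdot 10^{7}$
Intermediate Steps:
$D = - \frac{70905}{4}$ ($D = \frac{\left(-114 - 31\right) \left(244 + 245\right)}{4} = \frac{\left(-145\right) 489}{4} = \frac{1}{4} \left(-70905\right) = - \frac{70905}{4} \approx -17726.0$)
$S = 909$ ($S = -18 + 9 \cdot 103 = -18 + 927 = 909$)
$D S + 312 = \left(- \frac{70905}{4}\right) 909 + 312 = - \frac{64452645}{4} + 312 = - \frac{64451397}{4}$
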